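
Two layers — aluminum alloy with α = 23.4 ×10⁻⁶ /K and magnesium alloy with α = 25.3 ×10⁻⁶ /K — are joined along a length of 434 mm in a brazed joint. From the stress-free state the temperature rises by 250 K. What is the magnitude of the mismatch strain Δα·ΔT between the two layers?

Δα = |23.4 − 25.3|×10⁻⁶/K = 1.90×10⁻⁶/K.
Mismatch strain = Δα·ΔT = 1.90×10⁻⁶ × 250.0 = 4.75×10⁻⁴.

4.75×10⁻⁴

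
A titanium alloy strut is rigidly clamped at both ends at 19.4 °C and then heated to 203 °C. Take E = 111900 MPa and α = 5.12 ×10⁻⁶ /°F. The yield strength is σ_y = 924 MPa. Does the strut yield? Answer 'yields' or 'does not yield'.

does not yield

E = 111900 MPa = 111.9 GPa.
α = 5.12×10⁻⁶/°F × 9/5 = 9.22×10⁻⁶/K.
ΔT = 183.6 K. Constrained thermal stress σ = E·α·ΔT = 111.9×10³ MPa × 9.22×10⁻⁶ × 183.6 = 189 MPa (compressive).
Compare to σ_y = 924 MPa: σ < σ_y, so it does not yield.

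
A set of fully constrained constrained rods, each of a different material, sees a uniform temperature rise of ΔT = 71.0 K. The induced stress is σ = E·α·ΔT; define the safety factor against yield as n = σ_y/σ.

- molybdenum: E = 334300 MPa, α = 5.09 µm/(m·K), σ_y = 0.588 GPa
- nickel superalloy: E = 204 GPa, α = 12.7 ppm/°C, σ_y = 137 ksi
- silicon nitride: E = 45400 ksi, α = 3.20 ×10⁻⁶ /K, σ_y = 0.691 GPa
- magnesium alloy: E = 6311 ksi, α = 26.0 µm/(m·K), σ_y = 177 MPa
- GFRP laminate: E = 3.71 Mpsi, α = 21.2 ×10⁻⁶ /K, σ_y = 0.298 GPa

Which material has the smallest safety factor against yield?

magnesium alloy

Per material, after unit conversion:
  molybdenum: E = 334.3, α = 5.09, σ_y = 588.0 → σ = 121 MPa, n = 4.87
  nickel superalloy: E = 204.0, α = 12.7, σ_y = 944.6 → σ = 184 MPa, n = 5.14
  silicon nitride: E = 313.0, α = 3.20, σ_y = 691.0 → σ = 71.1 MPa, n = 9.72
  magnesium alloy: E = 43.51, α = 26.0, σ_y = 177.0 → σ = 80.3 MPa, n = 2.20
  GFRP laminate: E = 25.58, α = 21.2, σ_y = 298.0 → σ = 38.5 MPa, n = 7.74
Magnesium alloy has the lowest safety factor, n = 2.20.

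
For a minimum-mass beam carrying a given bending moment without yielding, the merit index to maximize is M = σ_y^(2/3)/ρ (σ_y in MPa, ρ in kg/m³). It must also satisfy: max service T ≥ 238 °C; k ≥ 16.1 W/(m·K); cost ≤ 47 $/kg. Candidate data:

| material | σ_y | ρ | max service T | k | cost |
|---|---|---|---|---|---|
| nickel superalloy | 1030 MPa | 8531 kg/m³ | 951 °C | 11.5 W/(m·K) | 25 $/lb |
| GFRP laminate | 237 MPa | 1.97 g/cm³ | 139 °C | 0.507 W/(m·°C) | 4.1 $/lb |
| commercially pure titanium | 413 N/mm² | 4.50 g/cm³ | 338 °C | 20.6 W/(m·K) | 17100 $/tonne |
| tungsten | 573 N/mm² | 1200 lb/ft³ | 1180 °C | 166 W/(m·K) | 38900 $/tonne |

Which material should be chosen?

commercially pure titanium

Screen on constraints: max service T ≥ 238 °C; k ≥ 16.1 W/(m·K); cost ≤ 47 $/kg. Survivors: commercially pure titanium, tungsten.
After converting to SI:
  commercially pure titanium: σ_y = 413.0 MPa, ρ = 4500 kg/m³
  tungsten: σ_y = 573.0 MPa, ρ = 19220 kg/m³
  commercially pure titanium: M = 12.3×10⁻³
  tungsten: M = 3.59×10⁻³
Commercially pure titanium has the largest M.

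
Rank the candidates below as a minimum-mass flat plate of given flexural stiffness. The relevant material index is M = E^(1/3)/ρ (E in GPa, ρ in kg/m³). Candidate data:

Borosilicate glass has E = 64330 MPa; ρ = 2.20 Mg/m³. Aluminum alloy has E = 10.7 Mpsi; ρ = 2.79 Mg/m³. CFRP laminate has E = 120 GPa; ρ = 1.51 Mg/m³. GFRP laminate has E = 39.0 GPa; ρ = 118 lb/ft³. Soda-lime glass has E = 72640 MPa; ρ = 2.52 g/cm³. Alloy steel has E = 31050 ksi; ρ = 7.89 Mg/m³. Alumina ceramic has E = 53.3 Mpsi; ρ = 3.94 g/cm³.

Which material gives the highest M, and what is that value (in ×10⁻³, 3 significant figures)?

After converting to SI:
  borosilicate glass: E = 64.33 GPa, ρ = 2200 kg/m³
  aluminum alloy: E = 73.77 GPa, ρ = 2790 kg/m³
  CFRP laminate: E = 120.0 GPa, ρ = 1510 kg/m³
  GFRP laminate: E = 39.00 GPa, ρ = 1890 kg/m³
  soda-lime glass: E = 72.64 GPa, ρ = 2520 kg/m³
  alloy steel: E = 214.1 GPa, ρ = 7890 kg/m³
  alumina ceramic: E = 367.5 GPa, ρ = 3940 kg/m³
  CFRP laminate: M = 3.27×10⁻³
  borosilicate glass: M = 1.82×10⁻³
  alumina ceramic: M = 1.82×10⁻³
  GFRP laminate: M = 1.79×10⁻³
  soda-lime glass: M = 1.66×10⁻³
  aluminum alloy: M = 1.50×10⁻³
  alloy steel: M = 0.758×10⁻³
CFRP laminate ranks first.

CFRP laminate, M = 3.27×10⁻³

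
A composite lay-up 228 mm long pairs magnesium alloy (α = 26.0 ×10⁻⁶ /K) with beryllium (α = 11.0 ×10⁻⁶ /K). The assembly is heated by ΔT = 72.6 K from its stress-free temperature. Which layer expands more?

magnesium alloy

α(magnesium alloy) = 26.0×10⁻⁶/K vs α(beryllium) = 11.0×10⁻⁶/K.
Higher α expands more for the same ΔT: magnesium alloy.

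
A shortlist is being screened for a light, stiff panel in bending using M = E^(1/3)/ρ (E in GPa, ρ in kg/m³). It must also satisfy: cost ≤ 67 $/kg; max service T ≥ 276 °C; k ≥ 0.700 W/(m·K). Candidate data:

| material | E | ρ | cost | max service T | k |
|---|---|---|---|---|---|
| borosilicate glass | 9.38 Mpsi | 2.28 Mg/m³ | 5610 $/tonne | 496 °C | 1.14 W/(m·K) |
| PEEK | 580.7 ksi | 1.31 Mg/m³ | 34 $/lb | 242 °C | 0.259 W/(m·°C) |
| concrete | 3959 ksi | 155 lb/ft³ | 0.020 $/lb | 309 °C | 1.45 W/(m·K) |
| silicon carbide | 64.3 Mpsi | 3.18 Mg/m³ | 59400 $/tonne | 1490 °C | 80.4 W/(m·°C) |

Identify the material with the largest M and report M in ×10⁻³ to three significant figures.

Screen on constraints: cost ≤ 67 $/kg; max service T ≥ 276 °C; k ≥ 0.700 W/(m·K). Survivors: borosilicate glass, concrete, silicon carbide.
Convert each candidate to consistent units, then evaluate M:
  borosilicate glass: E = 64.67 GPa, ρ = 2280 kg/m³
  concrete: E = 27.30 GPa, ρ = 2483 kg/m³
  silicon carbide: E = 443.3 GPa, ρ = 3180 kg/m³
  silicon carbide: M = 2.40×10⁻³
  borosilicate glass: M = 1.76×10⁻³
  concrete: M = 1.21×10⁻³
The maximum is for silicon carbide.

silicon carbide, M = 2.40×10⁻³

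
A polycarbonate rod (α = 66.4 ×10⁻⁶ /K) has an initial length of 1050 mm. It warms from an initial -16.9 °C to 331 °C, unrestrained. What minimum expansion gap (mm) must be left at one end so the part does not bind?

ΔT = 331 − (-16.9) = 347.9 K.
ΔL = α·L₀·ΔT = 66.4×10⁻⁶ × 1050 mm × 347.9 K = 24.3 mm.

24.3 mm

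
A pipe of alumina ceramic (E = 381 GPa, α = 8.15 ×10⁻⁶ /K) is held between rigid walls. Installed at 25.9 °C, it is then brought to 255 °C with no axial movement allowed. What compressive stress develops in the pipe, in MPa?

ΔT = 229.1 K. Constrained thermal stress σ = E·α·ΔT = 381.0×10³ MPa × 8.15×10⁻⁶ × 229.1 = 711 MPa (compressive).

711 MPa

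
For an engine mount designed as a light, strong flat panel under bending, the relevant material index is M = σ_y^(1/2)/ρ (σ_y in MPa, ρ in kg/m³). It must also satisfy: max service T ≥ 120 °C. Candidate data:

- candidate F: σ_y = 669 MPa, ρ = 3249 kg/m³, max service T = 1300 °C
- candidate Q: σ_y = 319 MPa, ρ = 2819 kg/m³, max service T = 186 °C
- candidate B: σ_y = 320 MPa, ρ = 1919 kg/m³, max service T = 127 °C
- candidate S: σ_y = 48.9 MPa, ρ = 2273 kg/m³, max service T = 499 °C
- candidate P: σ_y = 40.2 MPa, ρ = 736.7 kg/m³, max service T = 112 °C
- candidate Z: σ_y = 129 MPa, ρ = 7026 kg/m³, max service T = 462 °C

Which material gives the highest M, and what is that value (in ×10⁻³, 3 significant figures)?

Screen on constraints: max service T ≥ 120 °C. Survivors: candidate F, candidate Q, candidate B, candidate S, candidate Z.
Per-candidate index values:
  candidate B: M = 9.32×10⁻³
  candidate F: M = 7.96×10⁻³
  candidate Q: M = 6.34×10⁻³
  candidate S: M = 3.08×10⁻³
  candidate Z: M = 1.62×10⁻³
Highest index: candidate B.

candidate B, M = 9.32×10⁻³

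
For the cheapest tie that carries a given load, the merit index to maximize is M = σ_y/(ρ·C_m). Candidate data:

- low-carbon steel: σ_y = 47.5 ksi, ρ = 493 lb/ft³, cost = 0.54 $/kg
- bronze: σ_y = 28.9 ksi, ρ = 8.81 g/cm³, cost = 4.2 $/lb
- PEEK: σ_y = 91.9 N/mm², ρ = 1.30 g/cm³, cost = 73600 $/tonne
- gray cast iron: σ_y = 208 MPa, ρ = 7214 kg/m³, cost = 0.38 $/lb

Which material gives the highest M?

Convert each candidate to consistent units, then evaluate M:
  low-carbon steel: σ_y = 327.5 MPa, ρ = 7897 kg/m³, cost = 0.5400 $/kg
  bronze: σ_y = 199.3 MPa, ρ = 8810 kg/m³, cost = 9.259 $/kg
  PEEK: σ_y = 91.90 MPa, ρ = 1300 kg/m³, cost = 73.60 $/kg
  gray cast iron: σ_y = 208.0 MPa, ρ = 7214 kg/m³, cost = 0.8377 $/kg
  low-carbon steel: M = 76.8 kN·m per $
  gray cast iron: M = 34.4 kN·m per $
  bronze: M = 2.44 kN·m per $
  PEEK: M = 0.960 kN·m per $
Low-carbon steel ranks first.

low-carbon steel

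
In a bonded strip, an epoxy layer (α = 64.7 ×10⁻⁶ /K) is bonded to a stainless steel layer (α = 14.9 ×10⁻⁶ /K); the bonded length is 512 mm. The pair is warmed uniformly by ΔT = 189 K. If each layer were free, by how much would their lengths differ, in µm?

Δα = |64.7 − 14.9|×10⁻⁶/K = 49.8×10⁻⁶/K.
ΔL_mismatch = Δα·L·ΔT = 49.8×10⁻⁶ × 512.0 mm × 189.0 K = 4820 µm.

4820 µm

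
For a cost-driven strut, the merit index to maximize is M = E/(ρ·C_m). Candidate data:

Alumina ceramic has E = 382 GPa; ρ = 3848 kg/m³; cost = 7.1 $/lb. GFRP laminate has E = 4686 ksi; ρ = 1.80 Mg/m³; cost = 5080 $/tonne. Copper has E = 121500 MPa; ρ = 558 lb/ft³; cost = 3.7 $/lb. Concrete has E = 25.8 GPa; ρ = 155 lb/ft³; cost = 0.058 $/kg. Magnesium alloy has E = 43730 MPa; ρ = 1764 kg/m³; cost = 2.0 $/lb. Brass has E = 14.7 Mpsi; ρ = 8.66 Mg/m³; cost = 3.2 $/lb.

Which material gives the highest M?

Convert each candidate to consistent units, then evaluate M:
  alumina ceramic: E = 382.0 GPa, ρ = 3848 kg/m³, cost = 15.65 $/kg
  GFRP laminate: E = 32.31 GPa, ρ = 1800 kg/m³, cost = 5.080 $/kg
  copper: E = 121.5 GPa, ρ = 8938 kg/m³, cost = 8.157 $/kg
  concrete: E = 25.80 GPa, ρ = 2483 kg/m³, cost = 0.05800 $/kg
  magnesium alloy: E = 43.73 GPa, ρ = 1764 kg/m³, cost = 4.409 $/kg
  brass: E = 101.4 GPa, ρ = 8660 kg/m³, cost = 7.055 $/kg
  concrete: M = 179 MN·m per $
  alumina ceramic: M = 6.34 MN·m per $
  magnesium alloy: M = 5.62 MN·m per $
  GFRP laminate: M = 3.53 MN·m per $
  copper: M = 1.67 MN·m per $
  brass: M = 1.66 MN·m per $
Highest index: concrete.

concrete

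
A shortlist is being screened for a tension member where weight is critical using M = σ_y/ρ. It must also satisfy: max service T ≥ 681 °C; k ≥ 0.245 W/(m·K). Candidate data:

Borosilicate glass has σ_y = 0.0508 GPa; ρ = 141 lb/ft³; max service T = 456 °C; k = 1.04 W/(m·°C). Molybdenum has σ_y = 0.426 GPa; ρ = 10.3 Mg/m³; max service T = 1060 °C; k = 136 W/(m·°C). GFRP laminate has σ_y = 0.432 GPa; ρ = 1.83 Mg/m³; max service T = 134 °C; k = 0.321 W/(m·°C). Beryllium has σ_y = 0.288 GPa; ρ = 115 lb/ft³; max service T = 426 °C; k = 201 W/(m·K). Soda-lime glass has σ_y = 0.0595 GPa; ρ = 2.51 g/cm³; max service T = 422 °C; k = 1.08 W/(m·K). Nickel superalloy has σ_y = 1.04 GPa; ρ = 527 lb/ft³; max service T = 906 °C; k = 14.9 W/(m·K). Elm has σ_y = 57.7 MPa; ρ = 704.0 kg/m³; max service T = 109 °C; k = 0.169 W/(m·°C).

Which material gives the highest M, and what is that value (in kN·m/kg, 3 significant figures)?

nickel superalloy, M = 123 kN·m/kg

Screen on constraints: max service T ≥ 681 °C; k ≥ 0.245 W/(m·K). Survivors: molybdenum, nickel superalloy.
After converting to SI:
  molybdenum: σ_y = 426.0 MPa, ρ = 10300 kg/m³
  nickel superalloy: σ_y = 1040 MPa, ρ = 8442 kg/m³
  nickel superalloy: M = 123 kN·m/kg
  molybdenum: M = 41.4 kN·m/kg
Nickel superalloy ranks first.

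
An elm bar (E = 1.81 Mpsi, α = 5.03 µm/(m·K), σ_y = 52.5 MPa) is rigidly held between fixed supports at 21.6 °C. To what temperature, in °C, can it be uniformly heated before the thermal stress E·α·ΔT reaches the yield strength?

E = 1.81 Mpsi = 12.48 GPa.
E·α·ΔT = 52.50 MPa ⇒ ΔT = 52.50 / (12.48×10³ × 5.03×10⁻⁶) = 836.4 K.
T = 21.6 + 836.4 = 858.0 °C.

858 °C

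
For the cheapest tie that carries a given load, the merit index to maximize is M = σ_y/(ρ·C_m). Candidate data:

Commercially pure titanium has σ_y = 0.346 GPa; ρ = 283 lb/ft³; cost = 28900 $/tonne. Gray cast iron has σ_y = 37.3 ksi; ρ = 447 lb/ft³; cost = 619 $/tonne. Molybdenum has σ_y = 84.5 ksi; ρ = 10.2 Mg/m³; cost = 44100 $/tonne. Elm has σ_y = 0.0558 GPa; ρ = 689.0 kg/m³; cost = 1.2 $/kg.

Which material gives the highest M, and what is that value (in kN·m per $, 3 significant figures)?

Normalizing units and computing the index:
  commercially pure titanium: σ_y = 346.0 MPa, ρ = 4533 kg/m³, cost = 28.90 $/kg
  gray cast iron: σ_y = 257.2 MPa, ρ = 7160 kg/m³, cost = 0.6190 $/kg
  molybdenum: σ_y = 582.6 MPa, ρ = 10200 kg/m³, cost = 44.10 $/kg
  elm: σ_y = 55.80 MPa, ρ = 689.0 kg/m³, cost = 1.200 $/kg
  elm: M = 67.5 kN·m per $
  gray cast iron: M = 58.0 kN·m per $
  commercially pure titanium: M = 2.64 kN·m per $
  molybdenum: M = 1.30 kN·m per $
The maximum is for elm.

elm, M = 67.5 kN·m per $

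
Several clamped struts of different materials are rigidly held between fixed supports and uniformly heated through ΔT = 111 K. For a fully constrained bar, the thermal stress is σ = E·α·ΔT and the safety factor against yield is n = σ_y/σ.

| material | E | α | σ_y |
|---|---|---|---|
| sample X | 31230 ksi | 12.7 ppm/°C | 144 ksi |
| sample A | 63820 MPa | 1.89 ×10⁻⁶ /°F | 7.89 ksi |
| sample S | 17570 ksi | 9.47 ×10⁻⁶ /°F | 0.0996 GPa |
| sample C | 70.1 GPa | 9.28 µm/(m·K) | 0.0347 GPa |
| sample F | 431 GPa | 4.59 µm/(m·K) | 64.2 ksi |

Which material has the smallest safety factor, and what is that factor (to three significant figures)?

With everything in SI (GPa, ×10⁻⁶/K, MPa):
  sample X: E = 215.3, α = 12.7, σ_y = 992.8 → σ = 304 MPa, n = 3.27
  sample A: E = 63.82, α = 3.40, σ_y = 54.40 → σ = 24.1 MPa, n = 2.26
  sample S: E = 121.1, α = 17.0, σ_y = 99.60 → σ = 229 MPa, n = 0.435
  sample C: E = 70.10, α = 9.28, σ_y = 34.70 → σ = 72.2 MPa, n = 0.481
  sample F: E = 431.0, α = 4.59, σ_y = 442.6 → σ = 220 MPa, n = 2.02
Sample S has the lowest safety factor, n = 0.435.

sample S, n = 0.435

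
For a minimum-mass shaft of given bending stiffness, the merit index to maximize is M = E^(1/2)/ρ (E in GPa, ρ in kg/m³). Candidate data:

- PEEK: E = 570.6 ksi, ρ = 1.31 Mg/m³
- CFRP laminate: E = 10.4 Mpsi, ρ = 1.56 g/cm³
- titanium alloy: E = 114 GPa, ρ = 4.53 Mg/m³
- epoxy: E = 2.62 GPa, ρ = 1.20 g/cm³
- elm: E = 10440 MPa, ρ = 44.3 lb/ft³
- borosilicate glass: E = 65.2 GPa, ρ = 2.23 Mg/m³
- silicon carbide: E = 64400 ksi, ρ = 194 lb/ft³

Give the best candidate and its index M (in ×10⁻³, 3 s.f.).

Putting every candidate on a common basis:
  PEEK: E = 3.934 GPa, ρ = 1310 kg/m³
  CFRP laminate: E = 71.71 GPa, ρ = 1560 kg/m³
  titanium alloy: E = 114.0 GPa, ρ = 4530 kg/m³
  epoxy: E = 2.620 GPa, ρ = 1200 kg/m³
  elm: E = 10.44 GPa, ρ = 709.6 kg/m³
  borosilicate glass: E = 65.20 GPa, ρ = 2230 kg/m³
  silicon carbide: E = 444.0 GPa, ρ = 3108 kg/m³
  silicon carbide: M = 6.78×10⁻³
  CFRP laminate: M = 5.43×10⁻³
  elm: M = 4.55×10⁻³
  borosilicate glass: M = 3.62×10⁻³
  titanium alloy: M = 2.36×10⁻³
  PEEK: M = 1.51×10⁻³
  epoxy: M = 1.35×10⁻³
Silicon carbide has the largest M.

silicon carbide, M = 6.78×10⁻³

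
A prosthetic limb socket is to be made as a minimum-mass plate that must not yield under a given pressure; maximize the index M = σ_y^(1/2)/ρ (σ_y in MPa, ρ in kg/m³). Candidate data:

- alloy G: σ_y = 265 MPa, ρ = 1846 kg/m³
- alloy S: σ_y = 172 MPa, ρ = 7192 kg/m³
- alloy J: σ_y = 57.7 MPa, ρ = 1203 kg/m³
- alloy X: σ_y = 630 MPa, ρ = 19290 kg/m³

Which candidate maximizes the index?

alloy G

Evaluate M for each candidate:
  alloy G: M = 8.82×10⁻³
  alloy J: M = 6.31×10⁻³
  alloy S: M = 1.82×10⁻³
  alloy X: M = 1.30×10⁻³
The maximum is for alloy G.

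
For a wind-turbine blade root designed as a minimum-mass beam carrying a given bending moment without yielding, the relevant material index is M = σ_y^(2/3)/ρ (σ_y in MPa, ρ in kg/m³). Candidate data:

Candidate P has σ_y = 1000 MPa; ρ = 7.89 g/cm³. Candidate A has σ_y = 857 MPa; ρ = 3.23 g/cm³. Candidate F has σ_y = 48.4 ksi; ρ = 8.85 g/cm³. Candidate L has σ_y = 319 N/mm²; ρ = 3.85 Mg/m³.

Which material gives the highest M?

After converting to SI:
  candidate P: σ_y = 1000 MPa, ρ = 7890 kg/m³
  candidate A: σ_y = 857.0 MPa, ρ = 3230 kg/m³
  candidate F: σ_y = 333.7 MPa, ρ = 8850 kg/m³
  candidate L: σ_y = 319.0 MPa, ρ = 3850 kg/m³
  candidate A: M = 27.9×10⁻³
  candidate P: M = 12.7×10⁻³
  candidate L: M = 12.1×10⁻³
  candidate F: M = 5.44×10⁻³
Candidate A ranks first.

candidate A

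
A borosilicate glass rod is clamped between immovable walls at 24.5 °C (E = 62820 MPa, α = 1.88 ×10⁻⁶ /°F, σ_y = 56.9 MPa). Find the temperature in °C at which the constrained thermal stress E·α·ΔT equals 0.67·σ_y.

204 °C

E = 62820 MPa = 62.82 GPa.
α = 1.88×10⁻⁶/°F × 9/5 = 3.38×10⁻⁶/K.
E·α·ΔT = 38.12 MPa ⇒ ΔT = 38.12 / (62.82×10³ × 3.38×10⁻⁶) = 179.3 K.
T = 24.5 + 179.3 = 203.8 °C.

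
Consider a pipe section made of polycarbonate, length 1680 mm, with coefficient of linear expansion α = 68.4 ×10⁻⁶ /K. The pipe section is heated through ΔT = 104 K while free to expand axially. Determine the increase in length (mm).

12.0 mm

ΔL = α·L₀·ΔT = 68.4×10⁻⁶ × 1680 mm × 104.0 K = 12.0 mm.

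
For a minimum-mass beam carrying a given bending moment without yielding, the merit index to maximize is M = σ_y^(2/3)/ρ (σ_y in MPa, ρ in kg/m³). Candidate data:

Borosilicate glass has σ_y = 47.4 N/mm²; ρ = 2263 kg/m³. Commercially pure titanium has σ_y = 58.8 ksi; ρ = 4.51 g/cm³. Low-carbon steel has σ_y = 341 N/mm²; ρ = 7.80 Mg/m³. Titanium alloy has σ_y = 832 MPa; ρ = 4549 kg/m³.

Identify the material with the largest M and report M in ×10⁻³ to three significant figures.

titanium alloy, M = 19.4×10⁻³

Convert each candidate to consistent units, then evaluate M:
  borosilicate glass: σ_y = 47.40 MPa, ρ = 2263 kg/m³
  commercially pure titanium: σ_y = 405.4 MPa, ρ = 4510 kg/m³
  low-carbon steel: σ_y = 341.0 MPa, ρ = 7800 kg/m³
  titanium alloy: σ_y = 832.0 MPa, ρ = 4549 kg/m³
  titanium alloy: M = 19.4×10⁻³
  commercially pure titanium: M = 12.1×10⁻³
  low-carbon steel: M = 6.26×10⁻³
  borosilicate glass: M = 5.79×10⁻³
Titanium alloy has the largest M.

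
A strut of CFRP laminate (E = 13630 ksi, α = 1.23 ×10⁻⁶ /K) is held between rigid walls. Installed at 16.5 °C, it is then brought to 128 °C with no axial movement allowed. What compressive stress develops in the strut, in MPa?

E = 13630 ksi = 93.98 GPa.
ΔT = 111.5 K. Constrained thermal stress σ = E·α·ΔT = 93.98×10³ MPa × 1.23×10⁻⁶ × 111.5 = 12.9 MPa (compressive).

12.9 MPa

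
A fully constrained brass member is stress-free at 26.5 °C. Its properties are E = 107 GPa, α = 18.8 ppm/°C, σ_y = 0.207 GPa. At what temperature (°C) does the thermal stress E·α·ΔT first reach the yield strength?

129 °C

σ_y = 0.207 GPa = 207.0 MPa.
E·α·ΔT = 207.0 MPa ⇒ ΔT = 207.0 / (107.0×10³ × 18.8×10⁻⁶) = 102.9 K.
T = 26.5 + 102.9 = 129.4 °C.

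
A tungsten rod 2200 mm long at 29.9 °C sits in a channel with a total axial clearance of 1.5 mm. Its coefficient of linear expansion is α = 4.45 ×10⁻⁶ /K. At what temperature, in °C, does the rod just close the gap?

α·L₀·ΔT = 1.5 mm ⇒ ΔT = 1.5 / (4.45×10⁻⁶ × 2200.0) = 153.2 K.
T = 29.9 + 153.2 = 183.1 °C.

183 °C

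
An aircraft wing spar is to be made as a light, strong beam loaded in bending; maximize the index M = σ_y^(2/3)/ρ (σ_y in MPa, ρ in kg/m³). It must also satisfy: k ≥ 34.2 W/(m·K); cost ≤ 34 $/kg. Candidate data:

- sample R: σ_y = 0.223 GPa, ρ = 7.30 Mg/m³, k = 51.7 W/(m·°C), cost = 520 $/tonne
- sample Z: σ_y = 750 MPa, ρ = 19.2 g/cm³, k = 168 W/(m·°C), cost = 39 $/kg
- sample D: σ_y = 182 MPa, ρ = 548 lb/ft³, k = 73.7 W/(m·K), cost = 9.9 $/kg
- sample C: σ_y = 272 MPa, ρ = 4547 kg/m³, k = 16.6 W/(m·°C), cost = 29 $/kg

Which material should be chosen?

Screen on constraints: k ≥ 34.2 W/(m·K); cost ≤ 34 $/kg. Survivors: sample R, sample D.
In SI units:
  sample R: σ_y = 223.0 MPa, ρ = 7300 kg/m³
  sample D: σ_y = 182.0 MPa, ρ = 8778 kg/m³
  sample R: M = 5.04×10⁻³
  sample D: M = 3.66×10⁻³
Highest index: sample R.

sample R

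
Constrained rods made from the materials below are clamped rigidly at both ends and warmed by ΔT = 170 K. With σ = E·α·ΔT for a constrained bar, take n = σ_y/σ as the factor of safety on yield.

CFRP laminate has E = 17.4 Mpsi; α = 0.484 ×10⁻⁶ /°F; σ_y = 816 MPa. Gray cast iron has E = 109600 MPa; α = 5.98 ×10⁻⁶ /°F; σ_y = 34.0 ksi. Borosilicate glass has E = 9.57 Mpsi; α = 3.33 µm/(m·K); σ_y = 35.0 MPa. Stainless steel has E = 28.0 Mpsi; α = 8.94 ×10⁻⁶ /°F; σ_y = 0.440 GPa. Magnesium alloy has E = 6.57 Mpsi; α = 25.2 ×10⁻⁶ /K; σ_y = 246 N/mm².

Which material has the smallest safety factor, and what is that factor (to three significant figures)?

stainless steel, n = 0.833

Per material, after unit conversion:
  CFRP laminate: E = 120.0, α = 0.871, σ_y = 816.0 → σ = 17.8 MPa, n = 45.9
  gray cast iron: E = 109.6, α = 10.8, σ_y = 234.4 → σ = 201 MPa, n = 1.17
  borosilicate glass: E = 65.98, α = 3.33, σ_y = 35.00 → σ = 37.4 MPa, n = 0.937
  stainless steel: E = 193.1, α = 16.1, σ_y = 440.0 → σ = 528 MPa, n = 0.833
  magnesium alloy: E = 45.30, α = 25.2, σ_y = 246.0 → σ = 194 MPa, n = 1.27
The minimum is stainless steel at n = 0.833.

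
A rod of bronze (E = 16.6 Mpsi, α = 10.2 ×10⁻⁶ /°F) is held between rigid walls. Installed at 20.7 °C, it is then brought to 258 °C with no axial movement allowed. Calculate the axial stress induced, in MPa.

E = 16.6 Mpsi = 114.5 GPa.
α = 10.2×10⁻⁶/°F × 9/5 = 18.4×10⁻⁶/K.
ΔT = 237.3 K. Constrained thermal stress σ = E·α·ΔT = 114.5×10³ MPa × 18.4×10⁻⁶ × 237.3 = 499 MPa (compressive).

499 MPa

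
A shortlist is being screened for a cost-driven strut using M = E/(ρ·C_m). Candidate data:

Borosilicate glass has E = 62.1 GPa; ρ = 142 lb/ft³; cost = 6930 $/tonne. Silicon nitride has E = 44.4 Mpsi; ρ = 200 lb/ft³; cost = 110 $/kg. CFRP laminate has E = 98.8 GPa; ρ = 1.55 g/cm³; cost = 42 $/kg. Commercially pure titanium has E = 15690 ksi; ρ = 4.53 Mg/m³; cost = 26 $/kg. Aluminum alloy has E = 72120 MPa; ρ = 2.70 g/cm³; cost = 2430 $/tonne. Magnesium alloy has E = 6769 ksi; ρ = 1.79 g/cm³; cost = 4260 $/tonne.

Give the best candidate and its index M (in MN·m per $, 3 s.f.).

Normalizing units and computing the index:
  borosilicate glass: E = 62.10 GPa, ρ = 2275 kg/m³, cost = 6.930 $/kg
  silicon nitride: E = 306.1 GPa, ρ = 3204 kg/m³, cost = 110.0 $/kg
  CFRP laminate: E = 98.80 GPa, ρ = 1550 kg/m³, cost = 42.00 $/kg
  commercially pure titanium: E = 108.2 GPa, ρ = 4530 kg/m³, cost = 26.00 $/kg
  aluminum alloy: E = 72.12 GPa, ρ = 2700 kg/m³, cost = 2.430 $/kg
  magnesium alloy: E = 46.67 GPa, ρ = 1790 kg/m³, cost = 4.260 $/kg
  aluminum alloy: M = 11.0 MN·m per $
  magnesium alloy: M = 6.12 MN·m per $
  borosilicate glass: M = 3.94 MN·m per $
  CFRP laminate: M = 1.52 MN·m per $
  commercially pure titanium: M = 0.918 MN·m per $
  silicon nitride: M = 0.869 MN·m per $
Highest index: aluminum alloy.

aluminum alloy, M = 11.0 MN·m per $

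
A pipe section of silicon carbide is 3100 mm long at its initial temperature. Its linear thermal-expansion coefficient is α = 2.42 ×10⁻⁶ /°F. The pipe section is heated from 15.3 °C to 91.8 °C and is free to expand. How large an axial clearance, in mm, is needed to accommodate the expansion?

Convert α: 2.42×10⁻⁶/°F × (9/5) = 4.36×10⁻⁶/K.
ΔT = 91.8 − 15.3 = 76.50 K.
ΔL = α·L₀·ΔT = 4.36×10⁻⁶ × 3100 mm × 76.50 K = 1.03 mm.

1.03 mm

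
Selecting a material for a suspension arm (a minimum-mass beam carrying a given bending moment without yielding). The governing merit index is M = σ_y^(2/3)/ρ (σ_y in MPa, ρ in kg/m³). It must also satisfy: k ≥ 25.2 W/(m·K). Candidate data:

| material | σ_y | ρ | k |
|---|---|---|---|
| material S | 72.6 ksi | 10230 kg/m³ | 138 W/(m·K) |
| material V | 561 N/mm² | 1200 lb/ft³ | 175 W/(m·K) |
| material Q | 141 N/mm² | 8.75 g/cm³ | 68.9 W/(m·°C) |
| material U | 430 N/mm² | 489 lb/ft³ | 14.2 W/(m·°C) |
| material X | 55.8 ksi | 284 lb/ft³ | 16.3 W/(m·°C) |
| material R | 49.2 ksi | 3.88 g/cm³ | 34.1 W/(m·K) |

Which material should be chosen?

Screen on constraints: k ≥ 25.2 W/(m·K). Survivors: material S, material V, material Q, material R.
Normalizing units and computing the index:
  material S: σ_y = 500.6 MPa, ρ = 10230 kg/m³
  material V: σ_y = 561.0 MPa, ρ = 19220 kg/m³
  material Q: σ_y = 141.0 MPa, ρ = 8750 kg/m³
  material R: σ_y = 339.2 MPa, ρ = 3880 kg/m³
  material R: M = 12.5×10⁻³
  material S: M = 6.16×10⁻³
  material V: M = 3.54×10⁻³
  material Q: M = 3.10×10⁻³
Material R ranks first.

material R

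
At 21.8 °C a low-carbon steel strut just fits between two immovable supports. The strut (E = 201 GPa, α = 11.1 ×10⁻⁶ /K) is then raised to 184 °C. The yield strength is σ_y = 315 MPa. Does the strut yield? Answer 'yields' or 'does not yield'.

yields

ΔT = 162.2 K. Constrained thermal stress σ = E·α·ΔT = 201.0×10³ MPa × 11.1×10⁻⁶ × 162.2 = 362 MPa (compressive).
Compare to σ_y = 315 MPa: σ ≥ σ_y, so it yields.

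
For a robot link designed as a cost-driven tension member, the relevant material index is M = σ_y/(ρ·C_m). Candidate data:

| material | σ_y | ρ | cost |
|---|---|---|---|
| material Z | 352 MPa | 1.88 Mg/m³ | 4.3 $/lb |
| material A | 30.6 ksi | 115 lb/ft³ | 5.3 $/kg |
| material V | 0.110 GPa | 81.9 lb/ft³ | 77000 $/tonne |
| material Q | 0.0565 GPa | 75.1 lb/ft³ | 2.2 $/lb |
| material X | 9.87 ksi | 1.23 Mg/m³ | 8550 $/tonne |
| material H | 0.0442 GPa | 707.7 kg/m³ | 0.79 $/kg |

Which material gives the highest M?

After converting to SI:
  material Z: σ_y = 352.0 MPa, ρ = 1880 kg/m³, cost = 9.480 $/kg
  material A: σ_y = 211.0 MPa, ρ = 1842 kg/m³, cost = 5.300 $/kg
  material V: σ_y = 110.0 MPa, ρ = 1312 kg/m³, cost = 77.00 $/kg
  material Q: σ_y = 56.50 MPa, ρ = 1203 kg/m³, cost = 4.850 $/kg
  material X: σ_y = 68.05 MPa, ρ = 1230 kg/m³, cost = 8.550 $/kg
  material H: σ_y = 44.20 MPa, ρ = 707.7 kg/m³, cost = 0.7900 $/kg
  material H: M = 79.1 kN·m per $
  material A: M = 21.6 kN·m per $
  material Z: M = 19.8 kN·m per $
  material Q: M = 9.68 kN·m per $
  material X: M = 6.47 kN·m per $
  material V: M = 1.09 kN·m per $
Highest index: material H.

material H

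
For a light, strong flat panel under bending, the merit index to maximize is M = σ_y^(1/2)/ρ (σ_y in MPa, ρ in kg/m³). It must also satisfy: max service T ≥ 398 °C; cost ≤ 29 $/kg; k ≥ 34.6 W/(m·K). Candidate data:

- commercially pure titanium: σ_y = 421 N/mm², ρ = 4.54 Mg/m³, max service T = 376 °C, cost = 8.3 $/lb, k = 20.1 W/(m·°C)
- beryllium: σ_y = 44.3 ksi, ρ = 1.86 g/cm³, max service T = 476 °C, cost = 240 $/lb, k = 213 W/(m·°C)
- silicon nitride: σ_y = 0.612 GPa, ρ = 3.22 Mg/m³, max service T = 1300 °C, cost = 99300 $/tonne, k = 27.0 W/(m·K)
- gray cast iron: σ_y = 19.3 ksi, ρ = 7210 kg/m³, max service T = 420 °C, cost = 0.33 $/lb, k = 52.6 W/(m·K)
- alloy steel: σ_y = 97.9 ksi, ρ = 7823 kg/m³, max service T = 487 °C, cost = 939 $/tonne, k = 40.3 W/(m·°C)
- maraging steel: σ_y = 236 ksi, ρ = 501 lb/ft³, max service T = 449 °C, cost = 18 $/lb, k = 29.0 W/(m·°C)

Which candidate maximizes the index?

Screen on constraints: max service T ≥ 398 °C; cost ≤ 29 $/kg; k ≥ 34.6 W/(m·K). Survivors: gray cast iron, alloy steel.
In SI units:
  gray cast iron: σ_y = 133.1 MPa, ρ = 7210 kg/m³
  alloy steel: σ_y = 675.0 MPa, ρ = 7823 kg/m³
  alloy steel: M = 3.32×10⁻³
  gray cast iron: M = 1.60×10⁻³
The maximum is for alloy steel.

alloy steel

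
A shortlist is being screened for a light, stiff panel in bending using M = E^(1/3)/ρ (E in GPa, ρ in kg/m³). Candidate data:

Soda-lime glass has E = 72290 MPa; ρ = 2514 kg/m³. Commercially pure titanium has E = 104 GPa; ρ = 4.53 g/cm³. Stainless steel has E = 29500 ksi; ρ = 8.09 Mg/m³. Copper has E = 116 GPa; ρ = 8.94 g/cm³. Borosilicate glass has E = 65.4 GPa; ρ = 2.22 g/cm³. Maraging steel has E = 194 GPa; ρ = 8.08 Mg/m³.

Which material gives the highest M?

borosilicate glass

Putting every candidate on a common basis:
  soda-lime glass: E = 72.29 GPa, ρ = 2514 kg/m³
  commercially pure titanium: E = 104.0 GPa, ρ = 4530 kg/m³
  stainless steel: E = 203.4 GPa, ρ = 8090 kg/m³
  copper: E = 116.0 GPa, ρ = 8940 kg/m³
  borosilicate glass: E = 65.40 GPa, ρ = 2220 kg/m³
  maraging steel: E = 194.0 GPa, ρ = 8080 kg/m³
  borosilicate glass: M = 1.81×10⁻³
  soda-lime glass: M = 1.66×10⁻³
  commercially pure titanium: M = 1.04×10⁻³
  stainless steel: M = 0.727×10⁻³
  maraging steel: M = 0.716×10⁻³
  copper: M = 0.546×10⁻³
Borosilicate glass ranks first.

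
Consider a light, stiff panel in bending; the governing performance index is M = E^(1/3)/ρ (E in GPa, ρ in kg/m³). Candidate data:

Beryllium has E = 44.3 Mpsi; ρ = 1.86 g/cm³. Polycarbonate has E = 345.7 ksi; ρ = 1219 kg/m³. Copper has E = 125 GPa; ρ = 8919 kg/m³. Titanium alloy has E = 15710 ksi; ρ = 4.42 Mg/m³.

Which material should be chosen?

Convert each candidate to consistent units, then evaluate M:
  beryllium: E = 305.4 GPa, ρ = 1860 kg/m³
  polycarbonate: E = 2.384 GPa, ρ = 1219 kg/m³
  copper: E = 125.0 GPa, ρ = 8919 kg/m³
  titanium alloy: E = 108.3 GPa, ρ = 4420 kg/m³
  beryllium: M = 3.62×10⁻³
  polycarbonate: M = 1.10×10⁻³
  titanium alloy: M = 1.08×10⁻³
  copper: M = 0.561×10⁻³
Highest index: beryllium.

beryllium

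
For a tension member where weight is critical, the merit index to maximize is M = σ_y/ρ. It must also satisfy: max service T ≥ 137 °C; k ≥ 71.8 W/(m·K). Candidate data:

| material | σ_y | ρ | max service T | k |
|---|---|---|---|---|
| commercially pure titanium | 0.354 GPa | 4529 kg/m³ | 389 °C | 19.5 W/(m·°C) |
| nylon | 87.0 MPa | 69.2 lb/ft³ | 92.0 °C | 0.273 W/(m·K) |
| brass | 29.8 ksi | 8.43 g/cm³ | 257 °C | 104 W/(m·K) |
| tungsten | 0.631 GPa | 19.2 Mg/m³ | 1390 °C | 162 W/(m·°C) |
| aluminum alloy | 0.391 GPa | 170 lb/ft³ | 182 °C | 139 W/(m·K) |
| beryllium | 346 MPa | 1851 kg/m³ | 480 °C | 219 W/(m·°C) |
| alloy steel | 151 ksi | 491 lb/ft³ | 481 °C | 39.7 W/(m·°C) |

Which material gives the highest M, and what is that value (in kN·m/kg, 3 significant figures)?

Screen on constraints: max service T ≥ 137 °C; k ≥ 71.8 W/(m·K). Survivors: brass, tungsten, aluminum alloy, beryllium.
Normalizing units and computing the index:
  brass: σ_y = 205.5 MPa, ρ = 8430 kg/m³
  tungsten: σ_y = 631.0 MPa, ρ = 19200 kg/m³
  aluminum alloy: σ_y = 391.0 MPa, ρ = 2723 kg/m³
  beryllium: σ_y = 346.0 MPa, ρ = 1851 kg/m³
  beryllium: M = 187 kN·m/kg
  aluminum alloy: M = 144 kN·m/kg
  tungsten: M = 32.9 kN·m/kg
  brass: M = 24.4 kN·m/kg
Highest index: beryllium.

beryllium, M = 187 kN·m/kg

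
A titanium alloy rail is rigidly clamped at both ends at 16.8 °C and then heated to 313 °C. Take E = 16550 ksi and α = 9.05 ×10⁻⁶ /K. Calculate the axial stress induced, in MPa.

306 MPa

E = 16550 ksi = 114.1 GPa.
ΔT = 296.2 K. Constrained thermal stress σ = E·α·ΔT = 114.1×10³ MPa × 9.05×10⁻⁶ × 296.2 = 306 MPa (compressive).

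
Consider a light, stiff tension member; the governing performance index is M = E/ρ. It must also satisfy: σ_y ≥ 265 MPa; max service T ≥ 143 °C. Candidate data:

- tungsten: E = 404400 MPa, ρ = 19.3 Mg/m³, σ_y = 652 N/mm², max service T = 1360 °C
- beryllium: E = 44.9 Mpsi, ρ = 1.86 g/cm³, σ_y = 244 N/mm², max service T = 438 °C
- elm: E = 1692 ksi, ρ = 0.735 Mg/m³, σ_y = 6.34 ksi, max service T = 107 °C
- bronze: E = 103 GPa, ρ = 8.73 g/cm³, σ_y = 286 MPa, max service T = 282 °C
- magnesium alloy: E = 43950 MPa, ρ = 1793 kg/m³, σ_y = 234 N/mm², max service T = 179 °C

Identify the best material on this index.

tungsten

Screen on constraints: σ_y ≥ 265 MPa; max service T ≥ 143 °C. Survivors: tungsten, bronze.
Putting every candidate on a common basis:
  tungsten: E = 404.4 GPa, ρ = 19300 kg/m³
  bronze: E = 103.0 GPa, ρ = 8730 kg/m³
  tungsten: M = 21.0 MN·m/kg
  bronze: M = 11.8 MN·m/kg
Tungsten ranks first.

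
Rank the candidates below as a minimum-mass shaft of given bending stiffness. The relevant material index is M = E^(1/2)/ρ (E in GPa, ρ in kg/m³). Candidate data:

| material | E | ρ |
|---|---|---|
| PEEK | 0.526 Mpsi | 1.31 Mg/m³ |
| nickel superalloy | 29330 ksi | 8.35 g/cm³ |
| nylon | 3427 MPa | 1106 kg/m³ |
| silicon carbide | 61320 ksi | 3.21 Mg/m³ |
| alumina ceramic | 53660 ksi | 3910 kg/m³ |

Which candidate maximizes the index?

Normalizing units and computing the index:
  PEEK: E = 3.627 GPa, ρ = 1310 kg/m³
  nickel superalloy: E = 202.2 GPa, ρ = 8350 kg/m³
  nylon: E = 3.427 GPa, ρ = 1106 kg/m³
  silicon carbide: E = 422.8 GPa, ρ = 3210 kg/m³
  alumina ceramic: E = 370.0 GPa, ρ = 3910 kg/m³
  silicon carbide: M = 6.41×10⁻³
  alumina ceramic: M = 4.92×10⁻³
  nickel superalloy: M = 1.70×10⁻³
  nylon: M = 1.67×10⁻³
  PEEK: M = 1.45×10⁻³
Silicon carbide has the largest M.

silicon carbide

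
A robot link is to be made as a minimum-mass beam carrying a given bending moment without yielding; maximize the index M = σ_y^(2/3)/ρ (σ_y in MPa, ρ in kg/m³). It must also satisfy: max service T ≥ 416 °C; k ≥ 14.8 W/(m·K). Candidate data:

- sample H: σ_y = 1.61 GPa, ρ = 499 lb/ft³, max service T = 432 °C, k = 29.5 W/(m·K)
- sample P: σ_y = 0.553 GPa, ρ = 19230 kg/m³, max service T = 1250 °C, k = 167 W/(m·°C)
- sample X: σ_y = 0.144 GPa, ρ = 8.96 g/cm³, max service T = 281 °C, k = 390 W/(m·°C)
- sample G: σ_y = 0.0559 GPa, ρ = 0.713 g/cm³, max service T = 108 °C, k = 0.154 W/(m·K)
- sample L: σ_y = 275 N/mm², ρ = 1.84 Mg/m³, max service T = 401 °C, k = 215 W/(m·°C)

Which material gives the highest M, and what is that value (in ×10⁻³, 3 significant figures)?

Screen on constraints: max service T ≥ 416 °C; k ≥ 14.8 W/(m·K). Survivors: sample H, sample P.
In SI units:
  sample H: σ_y = 1610 MPa, ρ = 7993 kg/m³
  sample P: σ_y = 553.0 MPa, ρ = 19230 kg/m³
  sample H: M = 17.2×10⁻³
  sample P: M = 3.50×10⁻³
Sample H has the largest M.

sample H, M = 17.2×10⁻³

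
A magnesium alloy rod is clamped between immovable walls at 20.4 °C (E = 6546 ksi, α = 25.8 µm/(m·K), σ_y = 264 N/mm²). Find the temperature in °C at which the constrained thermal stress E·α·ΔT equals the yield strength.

E = 6546 ksi = 45.13 GPa.
σ_y = 264 N/mm² = 264.0 MPa.
E·α·ΔT = 264.0 MPa ⇒ ΔT = 264.0 / (45.13×10³ × 25.8×10⁻⁶) = 226.7 K.
T = 20.4 + 226.7 = 247.1 °C.

247 °C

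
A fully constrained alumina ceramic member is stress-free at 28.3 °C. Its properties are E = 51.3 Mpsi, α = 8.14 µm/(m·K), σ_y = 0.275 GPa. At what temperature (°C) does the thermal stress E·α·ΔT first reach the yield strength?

124 °C

E = 51.3 Mpsi = 353.7 GPa.
σ_y = 0.275 GPa = 275.0 MPa.
E·α·ΔT = 275.0 MPa ⇒ ΔT = 275.0 / (353.7×10³ × 8.14×10⁻⁶) = 95.52 K.
T = 28.3 + 95.52 = 123.8 °C.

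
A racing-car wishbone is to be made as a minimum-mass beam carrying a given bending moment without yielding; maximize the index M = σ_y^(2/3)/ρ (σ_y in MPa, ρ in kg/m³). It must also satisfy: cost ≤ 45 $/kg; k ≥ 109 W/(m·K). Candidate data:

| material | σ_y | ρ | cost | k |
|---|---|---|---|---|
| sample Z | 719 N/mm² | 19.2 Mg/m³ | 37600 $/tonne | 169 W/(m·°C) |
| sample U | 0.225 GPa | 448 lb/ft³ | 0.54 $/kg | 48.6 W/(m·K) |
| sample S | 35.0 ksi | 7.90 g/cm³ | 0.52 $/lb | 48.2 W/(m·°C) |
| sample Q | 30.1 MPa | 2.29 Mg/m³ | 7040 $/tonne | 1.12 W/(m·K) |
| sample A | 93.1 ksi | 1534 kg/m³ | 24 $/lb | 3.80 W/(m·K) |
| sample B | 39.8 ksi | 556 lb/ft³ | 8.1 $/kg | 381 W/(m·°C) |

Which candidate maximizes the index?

sample B

Screen on constraints: cost ≤ 45 $/kg; k ≥ 109 W/(m·K). Survivors: sample Z, sample B.
Convert each candidate to consistent units, then evaluate M:
  sample Z: σ_y = 719.0 MPa, ρ = 19200 kg/m³
  sample B: σ_y = 274.4 MPa, ρ = 8906 kg/m³
  sample B: M = 4.74×10⁻³
  sample Z: M = 4.18×10⁻³
Highest index: sample B.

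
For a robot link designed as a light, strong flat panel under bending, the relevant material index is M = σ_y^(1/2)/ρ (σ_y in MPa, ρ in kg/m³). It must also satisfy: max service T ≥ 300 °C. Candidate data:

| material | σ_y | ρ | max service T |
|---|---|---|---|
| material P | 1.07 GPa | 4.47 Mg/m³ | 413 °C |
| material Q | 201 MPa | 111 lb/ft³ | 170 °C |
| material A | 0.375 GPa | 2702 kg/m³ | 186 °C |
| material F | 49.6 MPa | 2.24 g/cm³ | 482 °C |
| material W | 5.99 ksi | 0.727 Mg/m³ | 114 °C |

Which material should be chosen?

Screen on constraints: max service T ≥ 300 °C. Survivors: material P, material F.
Normalizing units and computing the index:
  material P: σ_y = 1070 MPa, ρ = 4470 kg/m³
  material F: σ_y = 49.60 MPa, ρ = 2240 kg/m³
  material P: M = 7.32×10⁻³
  material F: M = 3.14×10⁻³
Highest index: material P.

material P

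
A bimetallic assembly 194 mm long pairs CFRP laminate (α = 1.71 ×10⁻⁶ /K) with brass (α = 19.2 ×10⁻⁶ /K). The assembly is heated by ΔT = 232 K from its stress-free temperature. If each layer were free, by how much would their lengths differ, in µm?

Δα = |1.71 − 19.2|×10⁻⁶/K = 17.5×10⁻⁶/K.
ΔL_mismatch = Δα·L·ΔT = 17.5×10⁻⁶ × 194.0 mm × 232.0 K = 787 µm.

787 µm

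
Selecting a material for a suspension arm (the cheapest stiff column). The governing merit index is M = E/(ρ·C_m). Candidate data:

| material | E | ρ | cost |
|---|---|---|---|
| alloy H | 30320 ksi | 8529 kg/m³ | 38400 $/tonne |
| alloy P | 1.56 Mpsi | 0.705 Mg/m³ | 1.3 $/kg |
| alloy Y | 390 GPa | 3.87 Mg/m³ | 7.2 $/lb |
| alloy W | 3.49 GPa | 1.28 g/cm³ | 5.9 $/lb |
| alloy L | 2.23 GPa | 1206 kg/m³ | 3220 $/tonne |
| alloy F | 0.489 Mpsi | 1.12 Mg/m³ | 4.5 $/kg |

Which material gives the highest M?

Normalizing units and computing the index:
  alloy H: E = 209.0 GPa, ρ = 8529 kg/m³, cost = 38.40 $/kg
  alloy P: E = 10.76 GPa, ρ = 705.0 kg/m³, cost = 1.300 $/kg
  alloy Y: E = 390.0 GPa, ρ = 3870 kg/m³, cost = 15.87 $/kg
  alloy W: E = 3.490 GPa, ρ = 1280 kg/m³, cost = 13.01 $/kg
  alloy L: E = 2.230 GPa, ρ = 1206 kg/m³, cost = 3.220 $/kg
  alloy F: E = 3.372 GPa, ρ = 1120 kg/m³, cost = 4.500 $/kg
  alloy P: M = 11.7 MN·m per $
  alloy Y: M = 6.35 MN·m per $
  alloy F: M = 0.669 MN·m per $
  alloy H: M = 0.638 MN·m per $
  alloy L: M = 0.574 MN·m per $
  alloy W: M = 0.210 MN·m per $
Highest index: alloy P.

alloy P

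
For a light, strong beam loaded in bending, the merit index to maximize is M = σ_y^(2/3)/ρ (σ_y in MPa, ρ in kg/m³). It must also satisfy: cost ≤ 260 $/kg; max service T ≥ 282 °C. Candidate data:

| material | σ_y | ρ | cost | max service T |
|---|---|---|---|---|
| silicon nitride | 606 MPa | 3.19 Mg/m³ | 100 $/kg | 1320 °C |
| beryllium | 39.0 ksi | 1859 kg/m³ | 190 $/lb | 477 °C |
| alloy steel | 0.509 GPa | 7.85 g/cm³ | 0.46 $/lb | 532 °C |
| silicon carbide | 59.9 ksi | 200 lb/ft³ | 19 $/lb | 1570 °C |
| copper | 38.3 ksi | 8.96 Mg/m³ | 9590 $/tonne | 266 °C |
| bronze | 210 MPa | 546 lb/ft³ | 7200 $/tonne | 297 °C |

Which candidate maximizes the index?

Screen on constraints: cost ≤ 260 $/kg; max service T ≥ 282 °C. Survivors: silicon nitride, alloy steel, silicon carbide, bronze.
In SI units:
  silicon nitride: σ_y = 606.0 MPa, ρ = 3190 kg/m³
  alloy steel: σ_y = 509.0 MPa, ρ = 7850 kg/m³
  silicon carbide: σ_y = 413.0 MPa, ρ = 3204 kg/m³
  bronze: σ_y = 210.0 MPa, ρ = 8746 kg/m³
  silicon nitride: M = 22.4×10⁻³
  silicon carbide: M = 17.3×10⁻³
  alloy steel: M = 8.12×10⁻³
  bronze: M = 4.04×10⁻³
The maximum is for silicon nitride.

silicon nitride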